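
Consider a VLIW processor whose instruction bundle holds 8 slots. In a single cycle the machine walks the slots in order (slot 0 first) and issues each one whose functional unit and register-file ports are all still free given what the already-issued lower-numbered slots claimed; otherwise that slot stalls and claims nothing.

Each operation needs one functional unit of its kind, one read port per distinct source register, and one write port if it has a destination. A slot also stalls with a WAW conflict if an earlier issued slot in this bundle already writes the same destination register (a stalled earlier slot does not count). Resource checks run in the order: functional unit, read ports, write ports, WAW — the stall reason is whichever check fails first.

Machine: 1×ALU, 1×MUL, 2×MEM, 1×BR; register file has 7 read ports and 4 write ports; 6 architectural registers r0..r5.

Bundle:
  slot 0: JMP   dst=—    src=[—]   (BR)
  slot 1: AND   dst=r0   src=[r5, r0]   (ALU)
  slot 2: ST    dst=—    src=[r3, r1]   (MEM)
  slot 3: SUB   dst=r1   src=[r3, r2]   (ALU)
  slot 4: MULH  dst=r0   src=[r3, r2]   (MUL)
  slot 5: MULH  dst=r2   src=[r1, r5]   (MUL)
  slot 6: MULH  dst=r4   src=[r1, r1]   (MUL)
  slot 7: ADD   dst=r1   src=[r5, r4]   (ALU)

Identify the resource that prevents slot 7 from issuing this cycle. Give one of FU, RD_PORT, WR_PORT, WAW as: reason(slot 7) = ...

  0. BR ⇒ go  {1A/1Mu/2Ld/0B | 7r 4w}
  1. ALU→r0 ⇒ go  {0A/1Mu/2Ld/0B | 5r 3w}
  2. MEM ⇒ go  {0A/1Mu/1Ld/0B | 3r 3w}
  3. ALU→r1 ⇒ no(FU)  {0A/1Mu/1Ld/0B | 3r 3w}
  4. MUL→r0 ⇒ no(WAW)  {0A/1Mu/1Ld/0B | 3r 3w}
  5. MUL→r2 ⇒ go  {0A/0Mu/1Ld/0B | 1r 2w}
  6. MUL→r4 ⇒ no(FU)  {0A/0Mu/1Ld/0B | 1r 2w}
  7. ALU→r1 ⇒ no(FU)  {0A/0Mu/1Ld/0B | 1r 2w}

reason(slot 7) = FU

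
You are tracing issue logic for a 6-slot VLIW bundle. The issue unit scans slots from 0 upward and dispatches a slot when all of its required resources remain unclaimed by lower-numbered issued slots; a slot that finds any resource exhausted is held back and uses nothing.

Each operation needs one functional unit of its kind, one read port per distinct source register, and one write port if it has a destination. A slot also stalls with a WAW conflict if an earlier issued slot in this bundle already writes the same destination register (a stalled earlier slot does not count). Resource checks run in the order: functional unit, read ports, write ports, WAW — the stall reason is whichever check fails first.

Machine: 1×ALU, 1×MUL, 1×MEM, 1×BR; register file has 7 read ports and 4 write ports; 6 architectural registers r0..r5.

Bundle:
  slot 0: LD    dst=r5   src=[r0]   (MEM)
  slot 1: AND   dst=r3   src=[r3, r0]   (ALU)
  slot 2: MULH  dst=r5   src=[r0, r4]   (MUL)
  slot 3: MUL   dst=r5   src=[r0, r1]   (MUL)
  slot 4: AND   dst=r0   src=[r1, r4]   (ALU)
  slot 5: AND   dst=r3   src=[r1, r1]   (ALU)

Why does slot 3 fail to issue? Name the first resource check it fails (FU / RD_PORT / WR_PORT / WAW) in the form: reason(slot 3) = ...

reason(slot 3) = WAW

slot 0 (MEM): ISSUE — free A1,Mu1,Ld0,B1 rp6 wp3
slot 1 (ALU): ISSUE — free A0,Mu1,Ld0,B1 rp4 wp2
slot 2 (MUL): stall WAW — free A0,Mu1,Ld0,B1 rp4 wp2
slot 3 (MUL): stall WAW — free A0,Mu1,Ld0,B1 rp4 wp2
slot 4 (ALU): stall FU — free A0,Mu1,Ld0,B1 rp4 wp2
slot 5 (ALU): stall FU — free A0,Mu1,Ld0,B1 rp4 wp2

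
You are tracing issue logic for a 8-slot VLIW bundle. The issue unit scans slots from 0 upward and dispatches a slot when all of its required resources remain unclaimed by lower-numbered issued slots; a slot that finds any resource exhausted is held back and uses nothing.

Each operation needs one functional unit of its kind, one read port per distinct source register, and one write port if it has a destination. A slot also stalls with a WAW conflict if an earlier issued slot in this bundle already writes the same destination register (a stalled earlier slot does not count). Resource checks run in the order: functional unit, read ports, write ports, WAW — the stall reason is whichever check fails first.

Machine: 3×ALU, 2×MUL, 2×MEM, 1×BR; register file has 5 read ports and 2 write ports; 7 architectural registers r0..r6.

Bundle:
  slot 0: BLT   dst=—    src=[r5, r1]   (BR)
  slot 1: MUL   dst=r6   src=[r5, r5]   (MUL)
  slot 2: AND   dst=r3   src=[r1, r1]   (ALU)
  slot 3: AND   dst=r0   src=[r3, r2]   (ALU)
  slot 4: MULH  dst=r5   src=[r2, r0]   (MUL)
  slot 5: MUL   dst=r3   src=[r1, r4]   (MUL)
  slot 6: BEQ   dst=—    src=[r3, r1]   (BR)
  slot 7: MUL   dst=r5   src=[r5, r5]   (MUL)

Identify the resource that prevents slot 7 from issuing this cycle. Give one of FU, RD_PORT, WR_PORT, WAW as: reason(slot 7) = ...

reason(slot 7) = WR_PORT

  0. BR ⇒ go  {3A/2Mu/2Ld/0B | 3r 2w}
  1. MUL→r6 ⇒ go  {3A/1Mu/2Ld/0B | 2r 1w}
  2. ALU→r3 ⇒ go  {2A/1Mu/2Ld/0B | 1r 0w}
  3. ALU→r0 ⇒ no(RD_PORT)  {2A/1Mu/2Ld/0B | 1r 0w}
  4. MUL→r5 ⇒ no(RD_PORT)  {2A/1Mu/2Ld/0B | 1r 0w}
  5. MUL→r3 ⇒ no(RD_PORT)  {2A/1Mu/2Ld/0B | 1r 0w}
  6. BR ⇒ no(FU)  {2A/1Mu/2Ld/0B | 1r 0w}
  7. MUL→r5 ⇒ no(WR_PORT)  {2A/1Mu/2Ld/0B | 1r 0w}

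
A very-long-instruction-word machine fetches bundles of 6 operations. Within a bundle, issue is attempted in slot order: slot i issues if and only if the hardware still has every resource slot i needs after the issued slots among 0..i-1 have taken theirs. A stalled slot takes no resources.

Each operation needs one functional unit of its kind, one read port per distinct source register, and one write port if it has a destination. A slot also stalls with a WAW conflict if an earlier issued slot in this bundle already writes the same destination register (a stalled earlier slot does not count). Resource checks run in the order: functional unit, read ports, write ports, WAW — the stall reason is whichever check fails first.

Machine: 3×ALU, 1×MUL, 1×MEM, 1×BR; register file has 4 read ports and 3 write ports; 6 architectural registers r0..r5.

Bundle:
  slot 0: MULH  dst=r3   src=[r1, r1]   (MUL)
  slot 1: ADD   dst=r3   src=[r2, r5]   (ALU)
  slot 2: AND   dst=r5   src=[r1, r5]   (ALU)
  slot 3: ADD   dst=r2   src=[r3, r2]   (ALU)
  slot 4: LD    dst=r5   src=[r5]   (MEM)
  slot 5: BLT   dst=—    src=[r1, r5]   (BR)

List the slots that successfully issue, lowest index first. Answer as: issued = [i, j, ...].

[0] MUL needs rd=1 wr=1: ok; after: ALU=3 MUL=0 MEM=1 BR=1, R=3, W=2
[1] ALU needs rd=2 wr=1: WAW; after: ALU=3 MUL=0 MEM=1 BR=1, R=3, W=2
[2] ALU needs rd=2 wr=1: ok; after: ALU=2 MUL=0 MEM=1 BR=1, R=1, W=1
[3] ALU needs rd=2 wr=1: RD_PORT; after: ALU=2 MUL=0 MEM=1 BR=1, R=1, W=1
[4] MEM needs rd=1 wr=1: WAW; after: ALU=2 MUL=0 MEM=1 BR=1, R=1, W=1
[5] BR needs rd=2 wr=0: RD_PORT; after: ALU=2 MUL=0 MEM=1 BR=1, R=1, W=1

issued = [0, 2]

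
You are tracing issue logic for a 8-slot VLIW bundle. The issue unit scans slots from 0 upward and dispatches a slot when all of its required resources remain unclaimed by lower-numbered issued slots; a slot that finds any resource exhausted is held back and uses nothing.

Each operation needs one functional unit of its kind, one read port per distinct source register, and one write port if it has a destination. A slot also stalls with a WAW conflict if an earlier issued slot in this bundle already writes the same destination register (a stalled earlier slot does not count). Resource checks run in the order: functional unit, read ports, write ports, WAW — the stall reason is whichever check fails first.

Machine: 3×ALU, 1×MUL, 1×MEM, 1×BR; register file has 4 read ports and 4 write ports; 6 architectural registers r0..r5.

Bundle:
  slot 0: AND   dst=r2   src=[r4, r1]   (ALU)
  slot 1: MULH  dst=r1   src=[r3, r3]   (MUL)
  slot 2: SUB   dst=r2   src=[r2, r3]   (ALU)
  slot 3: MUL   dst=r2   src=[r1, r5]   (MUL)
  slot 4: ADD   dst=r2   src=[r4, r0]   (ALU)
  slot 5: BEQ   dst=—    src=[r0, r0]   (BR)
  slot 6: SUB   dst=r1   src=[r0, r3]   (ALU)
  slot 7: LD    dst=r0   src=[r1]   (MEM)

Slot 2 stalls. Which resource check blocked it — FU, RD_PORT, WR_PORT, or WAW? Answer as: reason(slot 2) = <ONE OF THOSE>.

reason(slot 2) = RD_PORT

slot 0 (ALU): ISSUE — free A2,Mu1,Ld1,B1 rp2 wp3
slot 1 (MUL): ISSUE — free A2,Mu0,Ld1,B1 rp1 wp2
slot 2 (ALU): stall RD_PORT — free A2,Mu0,Ld1,B1 rp1 wp2
slot 3 (MUL): stall FU — free A2,Mu0,Ld1,B1 rp1 wp2
slot 4 (ALU): stall RD_PORT — free A2,Mu0,Ld1,B1 rp1 wp2
slot 5 (BR): ISSUE — free A2,Mu0,Ld1,B0 rp0 wp2
slot 6 (ALU): stall RD_PORT — free A2,Mu0,Ld1,B0 rp0 wp2
slot 7 (MEM): stall RD_PORT — free A2,Mu0,Ld1,B0 rp0 wp2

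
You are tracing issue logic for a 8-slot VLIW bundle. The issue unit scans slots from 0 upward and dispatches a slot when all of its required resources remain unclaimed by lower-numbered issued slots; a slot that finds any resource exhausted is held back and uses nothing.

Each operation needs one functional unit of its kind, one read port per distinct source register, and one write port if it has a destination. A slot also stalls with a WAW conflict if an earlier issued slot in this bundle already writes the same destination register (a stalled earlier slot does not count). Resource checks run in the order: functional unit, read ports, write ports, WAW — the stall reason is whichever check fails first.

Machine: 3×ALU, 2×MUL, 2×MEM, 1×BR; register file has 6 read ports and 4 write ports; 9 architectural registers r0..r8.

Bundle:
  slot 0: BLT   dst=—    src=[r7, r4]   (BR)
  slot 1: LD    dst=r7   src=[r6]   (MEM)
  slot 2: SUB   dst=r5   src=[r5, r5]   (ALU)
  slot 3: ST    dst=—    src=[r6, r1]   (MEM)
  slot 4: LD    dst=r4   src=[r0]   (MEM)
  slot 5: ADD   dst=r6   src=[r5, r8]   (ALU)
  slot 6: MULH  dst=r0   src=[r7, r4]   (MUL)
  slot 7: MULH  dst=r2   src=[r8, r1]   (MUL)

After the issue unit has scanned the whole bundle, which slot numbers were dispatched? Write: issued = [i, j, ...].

slot 0 (BR): ISSUE — free A3,Mu2,Ld2,B0 rp4 wp4
slot 1 (MEM): ISSUE — free A3,Mu2,Ld1,B0 rp3 wp3
slot 2 (ALU): ISSUE — free A2,Mu2,Ld1,B0 rp2 wp2
slot 3 (MEM): ISSUE — free A2,Mu2,Ld0,B0 rp0 wp2
slot 4 (MEM): stall FU — free A2,Mu2,Ld0,B0 rp0 wp2
slot 5 (ALU): stall RD_PORT — free A2,Mu2,Ld0,B0 rp0 wp2
slot 6 (MUL): stall RD_PORT — free A2,Mu2,Ld0,B0 rp0 wp2
slot 7 (MUL): stall RD_PORT — free A2,Mu2,Ld0,B0 rp0 wp2

issued = [0, 1, 2, 3]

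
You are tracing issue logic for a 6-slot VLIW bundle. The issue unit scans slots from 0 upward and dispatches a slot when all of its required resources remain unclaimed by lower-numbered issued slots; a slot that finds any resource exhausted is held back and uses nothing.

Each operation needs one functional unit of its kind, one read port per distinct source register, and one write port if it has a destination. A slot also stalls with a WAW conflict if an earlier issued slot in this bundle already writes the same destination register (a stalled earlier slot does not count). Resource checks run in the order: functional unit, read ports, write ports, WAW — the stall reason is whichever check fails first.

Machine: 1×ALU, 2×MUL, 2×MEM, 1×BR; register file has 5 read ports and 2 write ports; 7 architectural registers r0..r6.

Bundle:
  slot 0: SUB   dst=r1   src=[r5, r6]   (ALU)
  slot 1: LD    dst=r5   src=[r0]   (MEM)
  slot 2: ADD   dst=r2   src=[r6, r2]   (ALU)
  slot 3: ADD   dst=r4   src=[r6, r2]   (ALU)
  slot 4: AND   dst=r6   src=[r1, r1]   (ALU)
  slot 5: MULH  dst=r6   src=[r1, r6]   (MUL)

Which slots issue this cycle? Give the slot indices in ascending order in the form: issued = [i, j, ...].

(0) want 1×ALU +2rd +1wr — yes → AL0|MU2|ME2|BR1|rd3|wr1
(1) want 1×MEM +1rd +1wr — yes → AL0|MU2|ME1|BR1|rd2|wr0
(2) want 1×ALU +2rd +1wr — FU → AL0|MU2|ME1|BR1|rd2|wr0
(3) want 1×ALU +2rd +1wr — FU → AL0|MU2|ME1|BR1|rd2|wr0
(4) want 1×ALU +1rd +1wr — FU → AL0|MU2|ME1|BR1|rd2|wr0
(5) want 1×MUL +2rd +1wr — WR_PORT → AL0|MU2|ME1|BR1|rd2|wr0

issued = [0, 1]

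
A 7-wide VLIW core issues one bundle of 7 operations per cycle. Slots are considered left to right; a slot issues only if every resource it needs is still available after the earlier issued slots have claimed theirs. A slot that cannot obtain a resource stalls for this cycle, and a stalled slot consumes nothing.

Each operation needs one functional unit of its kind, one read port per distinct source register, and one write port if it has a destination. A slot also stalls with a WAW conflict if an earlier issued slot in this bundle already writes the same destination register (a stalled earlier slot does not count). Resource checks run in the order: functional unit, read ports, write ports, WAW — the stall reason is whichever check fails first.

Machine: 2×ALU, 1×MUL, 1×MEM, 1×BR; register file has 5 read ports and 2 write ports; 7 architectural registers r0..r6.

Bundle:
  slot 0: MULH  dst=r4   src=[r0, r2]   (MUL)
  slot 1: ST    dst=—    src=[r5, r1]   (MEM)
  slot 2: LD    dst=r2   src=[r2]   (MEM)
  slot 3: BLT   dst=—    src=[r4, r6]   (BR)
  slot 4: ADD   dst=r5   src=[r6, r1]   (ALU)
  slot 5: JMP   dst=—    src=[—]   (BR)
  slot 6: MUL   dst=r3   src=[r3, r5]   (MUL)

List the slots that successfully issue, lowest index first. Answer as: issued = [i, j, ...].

(0) want 1×MUL +2rd +1wr — yes → AL2|MU0|ME1|BR1|rd3|wr1
(1) want 1×MEM +2rd +0wr — yes → AL2|MU0|ME0|BR1|rd1|wr1
(2) want 1×MEM +1rd +1wr — FU → AL2|MU0|ME0|BR1|rd1|wr1
(3) want 1×BR +2rd +0wr — RD_PORT → AL2|MU0|ME0|BR1|rd1|wr1
(4) want 1×ALU +2rd +1wr — RD_PORT → AL2|MU0|ME0|BR1|rd1|wr1
(5) want 1×BR +0rd +0wr — yes → AL2|MU0|ME0|BR0|rd1|wr1
(6) want 1×MUL +2rd +1wr — FU → AL2|MU0|ME0|BR0|rd1|wr1

issued = [0, 1, 5]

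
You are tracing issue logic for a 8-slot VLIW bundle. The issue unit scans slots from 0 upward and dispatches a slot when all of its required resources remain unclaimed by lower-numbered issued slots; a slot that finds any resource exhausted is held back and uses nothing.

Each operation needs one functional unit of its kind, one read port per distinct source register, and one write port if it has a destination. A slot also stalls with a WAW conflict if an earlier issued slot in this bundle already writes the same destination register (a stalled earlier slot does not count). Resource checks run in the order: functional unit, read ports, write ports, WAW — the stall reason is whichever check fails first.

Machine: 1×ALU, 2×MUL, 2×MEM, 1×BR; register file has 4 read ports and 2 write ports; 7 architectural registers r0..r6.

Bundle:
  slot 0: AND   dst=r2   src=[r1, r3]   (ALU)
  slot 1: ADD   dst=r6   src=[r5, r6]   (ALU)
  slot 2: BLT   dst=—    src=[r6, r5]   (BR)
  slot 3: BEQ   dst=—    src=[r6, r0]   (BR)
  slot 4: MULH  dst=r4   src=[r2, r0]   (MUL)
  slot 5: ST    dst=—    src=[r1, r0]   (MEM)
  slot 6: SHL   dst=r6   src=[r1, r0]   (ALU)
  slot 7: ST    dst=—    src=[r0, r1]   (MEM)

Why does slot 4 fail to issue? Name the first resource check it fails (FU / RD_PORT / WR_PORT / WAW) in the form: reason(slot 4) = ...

reason(slot 4) = RD_PORT

(0) want 1×ALU +2rd +1wr — yes → AL0|MU2|ME2|BR1|rd2|wr1
(1) want 1×ALU +2rd +1wr — FU → AL0|MU2|ME2|BR1|rd2|wr1
(2) want 1×BR +2rd +0wr — yes → AL0|MU2|ME2|BR0|rd0|wr1
(3) want 1×BR +2rd +0wr — FU → AL0|MU2|ME2|BR0|rd0|wr1
(4) want 1×MUL +2rd +1wr — RD_PORT → AL0|MU2|ME2|BR0|rd0|wr1
(5) want 1×MEM +2rd +0wr — RD_PORT → AL0|MU2|ME2|BR0|rd0|wr1
(6) want 1×ALU +2rd +1wr — FU → AL0|MU2|ME2|BR0|rd0|wr1
(7) want 1×MEM +2rd +0wr — RD_PORT → AL0|MU2|ME2|BR0|rd0|wr1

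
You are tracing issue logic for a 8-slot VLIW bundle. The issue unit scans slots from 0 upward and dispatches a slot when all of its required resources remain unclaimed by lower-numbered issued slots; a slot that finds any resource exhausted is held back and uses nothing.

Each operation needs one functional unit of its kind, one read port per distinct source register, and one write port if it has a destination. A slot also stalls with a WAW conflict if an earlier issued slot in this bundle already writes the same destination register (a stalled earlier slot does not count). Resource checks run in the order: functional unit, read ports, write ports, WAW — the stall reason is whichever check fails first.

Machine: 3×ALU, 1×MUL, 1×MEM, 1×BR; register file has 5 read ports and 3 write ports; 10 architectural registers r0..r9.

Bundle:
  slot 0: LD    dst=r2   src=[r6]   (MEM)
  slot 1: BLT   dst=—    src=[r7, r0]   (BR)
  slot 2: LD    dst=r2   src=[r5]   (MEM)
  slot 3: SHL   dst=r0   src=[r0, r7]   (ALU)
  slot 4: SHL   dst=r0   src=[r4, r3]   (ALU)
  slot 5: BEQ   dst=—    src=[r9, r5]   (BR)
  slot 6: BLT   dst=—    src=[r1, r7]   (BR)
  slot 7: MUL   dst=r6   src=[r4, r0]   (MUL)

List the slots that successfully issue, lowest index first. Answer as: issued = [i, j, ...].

issued = [0, 1, 3]

#0 MEM src=r6 dispatched  <A:3 Mu:1 Ld:0 B:1 rd:4 wr:2>
#1 BR src=r7,r0 dispatched  <A:3 Mu:1 Ld:0 B:0 rd:2 wr:2>
#2 MEM src=r5 held:FU  <A:3 Mu:1 Ld:0 B:0 rd:2 wr:2>
#3 ALU src=r0,r7 dispatched  <A:2 Mu:1 Ld:0 B:0 rd:0 wr:1>
#4 ALU src=r4,r3 held:RD_PORT  <A:2 Mu:1 Ld:0 B:0 rd:0 wr:1>
#5 BR src=r9,r5 held:FU  <A:2 Mu:1 Ld:0 B:0 rd:0 wr:1>
#6 BR src=r1,r7 held:FU  <A:2 Mu:1 Ld:0 B:0 rd:0 wr:1>
#7 MUL src=r4,r0 held:RD_PORT  <A:2 Mu:1 Ld:0 B:0 rd:0 wr:1>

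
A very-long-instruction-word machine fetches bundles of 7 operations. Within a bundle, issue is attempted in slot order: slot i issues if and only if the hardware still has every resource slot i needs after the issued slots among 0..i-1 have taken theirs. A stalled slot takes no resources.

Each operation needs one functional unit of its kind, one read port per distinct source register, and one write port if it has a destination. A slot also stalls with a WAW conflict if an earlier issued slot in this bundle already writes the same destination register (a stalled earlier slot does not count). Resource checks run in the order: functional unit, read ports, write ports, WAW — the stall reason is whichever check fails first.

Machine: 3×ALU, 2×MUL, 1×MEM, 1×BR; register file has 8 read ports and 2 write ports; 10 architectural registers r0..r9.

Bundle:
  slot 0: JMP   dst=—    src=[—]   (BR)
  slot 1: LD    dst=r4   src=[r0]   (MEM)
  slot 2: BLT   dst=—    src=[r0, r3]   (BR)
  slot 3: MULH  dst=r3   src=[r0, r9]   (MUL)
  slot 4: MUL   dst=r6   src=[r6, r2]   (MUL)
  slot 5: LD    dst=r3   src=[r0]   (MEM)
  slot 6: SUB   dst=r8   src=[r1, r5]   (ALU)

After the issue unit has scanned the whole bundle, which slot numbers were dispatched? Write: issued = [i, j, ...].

#0 BR src=- dispatched  <A:3 Mu:2 Ld:1 B:0 rd:8 wr:2>
#1 MEM src=r0 dispatched  <A:3 Mu:2 Ld:0 B:0 rd:7 wr:1>
#2 BR src=r0,r3 held:FU  <A:3 Mu:2 Ld:0 B:0 rd:7 wr:1>
#3 MUL src=r0,r9 dispatched  <A:3 Mu:1 Ld:0 B:0 rd:5 wr:0>
#4 MUL src=r6,r2 held:WR_PORT  <A:3 Mu:1 Ld:0 B:0 rd:5 wr:0>
#5 MEM src=r0 held:FU  <A:3 Mu:1 Ld:0 B:0 rd:5 wr:0>
#6 ALU src=r1,r5 held:WR_PORT  <A:3 Mu:1 Ld:0 B:0 rd:5 wr:0>

issued = [0, 1, 3]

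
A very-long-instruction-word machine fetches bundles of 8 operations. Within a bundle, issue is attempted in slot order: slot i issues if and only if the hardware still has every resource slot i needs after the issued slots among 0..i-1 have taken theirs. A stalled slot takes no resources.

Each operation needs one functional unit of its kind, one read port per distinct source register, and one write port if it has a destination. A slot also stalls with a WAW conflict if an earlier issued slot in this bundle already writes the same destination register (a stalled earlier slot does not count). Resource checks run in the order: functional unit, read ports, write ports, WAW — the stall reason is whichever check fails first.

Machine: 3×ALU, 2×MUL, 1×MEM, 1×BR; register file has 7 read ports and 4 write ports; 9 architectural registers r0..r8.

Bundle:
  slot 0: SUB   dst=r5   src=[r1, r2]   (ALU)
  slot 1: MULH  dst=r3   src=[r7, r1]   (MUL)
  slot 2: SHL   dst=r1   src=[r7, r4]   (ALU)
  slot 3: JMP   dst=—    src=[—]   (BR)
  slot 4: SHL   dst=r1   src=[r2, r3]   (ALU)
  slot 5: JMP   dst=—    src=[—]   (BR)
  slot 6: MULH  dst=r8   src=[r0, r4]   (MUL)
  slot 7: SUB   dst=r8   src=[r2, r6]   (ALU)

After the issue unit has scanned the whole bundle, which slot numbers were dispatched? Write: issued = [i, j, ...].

issued = [0, 1, 2, 3]

#0 ALU src=r1,r2 dispatched  <A:2 Mu:2 Ld:1 B:1 rd:5 wr:3>
#1 MUL src=r7,r1 dispatched  <A:2 Mu:1 Ld:1 B:1 rd:3 wr:2>
#2 ALU src=r7,r4 dispatched  <A:1 Mu:1 Ld:1 B:1 rd:1 wr:1>
#3 BR src=- dispatched  <A:1 Mu:1 Ld:1 B:0 rd:1 wr:1>
#4 ALU src=r2,r3 held:RD_PORT  <A:1 Mu:1 Ld:1 B:0 rd:1 wr:1>
#5 BR src=- held:FU  <A:1 Mu:1 Ld:1 B:0 rd:1 wr:1>
#6 MUL src=r0,r4 held:RD_PORT  <A:1 Mu:1 Ld:1 B:0 rd:1 wr:1>
#7 ALU src=r2,r6 held:RD_PORT  <A:1 Mu:1 Ld:1 B:0 rd:1 wr:1>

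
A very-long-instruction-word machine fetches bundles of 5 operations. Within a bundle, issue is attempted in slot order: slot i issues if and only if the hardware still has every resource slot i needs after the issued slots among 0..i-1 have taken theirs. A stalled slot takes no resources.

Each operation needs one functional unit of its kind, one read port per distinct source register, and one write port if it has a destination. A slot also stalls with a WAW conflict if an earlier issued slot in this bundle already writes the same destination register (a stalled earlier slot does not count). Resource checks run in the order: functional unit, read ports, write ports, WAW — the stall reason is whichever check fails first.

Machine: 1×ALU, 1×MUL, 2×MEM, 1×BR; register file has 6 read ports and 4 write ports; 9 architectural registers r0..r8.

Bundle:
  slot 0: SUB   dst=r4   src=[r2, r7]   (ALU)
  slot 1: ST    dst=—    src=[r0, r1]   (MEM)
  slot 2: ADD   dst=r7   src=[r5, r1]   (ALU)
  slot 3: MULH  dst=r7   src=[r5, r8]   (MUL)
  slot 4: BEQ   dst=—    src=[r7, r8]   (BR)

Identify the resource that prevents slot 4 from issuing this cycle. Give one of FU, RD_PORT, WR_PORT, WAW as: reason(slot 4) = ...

  0. ALU→r4 ⇒ go  {0A/1Mu/2Ld/1B | 4r 3w}
  1. MEM ⇒ go  {0A/1Mu/1Ld/1B | 2r 3w}
  2. ALU→r7 ⇒ no(FU)  {0A/1Mu/1Ld/1B | 2r 3w}
  3. MUL→r7 ⇒ go  {0A/0Mu/1Ld/1B | 0r 2w}
  4. BR ⇒ no(RD_PORT)  {0A/0Mu/1Ld/1B | 0r 2w}

reason(slot 4) = RD_PORT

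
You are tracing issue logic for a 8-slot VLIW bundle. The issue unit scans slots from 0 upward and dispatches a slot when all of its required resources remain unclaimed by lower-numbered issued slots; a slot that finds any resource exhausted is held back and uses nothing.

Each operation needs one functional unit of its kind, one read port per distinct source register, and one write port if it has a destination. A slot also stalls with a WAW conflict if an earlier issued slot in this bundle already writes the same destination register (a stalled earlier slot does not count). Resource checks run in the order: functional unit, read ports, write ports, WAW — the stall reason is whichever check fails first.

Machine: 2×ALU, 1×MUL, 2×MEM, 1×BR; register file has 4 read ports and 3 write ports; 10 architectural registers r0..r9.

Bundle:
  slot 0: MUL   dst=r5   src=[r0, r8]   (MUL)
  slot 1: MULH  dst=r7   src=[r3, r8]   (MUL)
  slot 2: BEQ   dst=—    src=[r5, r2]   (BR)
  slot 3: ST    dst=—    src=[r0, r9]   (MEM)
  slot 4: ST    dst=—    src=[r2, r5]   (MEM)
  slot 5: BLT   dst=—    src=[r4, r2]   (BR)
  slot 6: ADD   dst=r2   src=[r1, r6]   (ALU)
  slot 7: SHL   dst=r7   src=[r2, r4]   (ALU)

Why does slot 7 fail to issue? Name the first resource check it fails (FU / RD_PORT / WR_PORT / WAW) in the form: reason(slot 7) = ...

reason(slot 7) = RD_PORT

  0. MUL→r5 ⇒ go  {2A/0Mu/2Ld/1B | 2r 2w}
  1. MUL→r7 ⇒ no(FU)  {2A/0Mu/2Ld/1B | 2r 2w}
  2. BR ⇒ go  {2A/0Mu/2Ld/0B | 0r 2w}
  3. MEM ⇒ no(RD_PORT)  {2A/0Mu/2Ld/0B | 0r 2w}
  4. MEM ⇒ no(RD_PORT)  {2A/0Mu/2Ld/0B | 0r 2w}
  5. BR ⇒ no(FU)  {2A/0Mu/2Ld/0B | 0r 2w}
  6. ALU→r2 ⇒ no(RD_PORT)  {2A/0Mu/2Ld/0B | 0r 2w}
  7. ALU→r7 ⇒ no(RD_PORT)  {2A/0Mu/2Ld/0B | 0r 2w}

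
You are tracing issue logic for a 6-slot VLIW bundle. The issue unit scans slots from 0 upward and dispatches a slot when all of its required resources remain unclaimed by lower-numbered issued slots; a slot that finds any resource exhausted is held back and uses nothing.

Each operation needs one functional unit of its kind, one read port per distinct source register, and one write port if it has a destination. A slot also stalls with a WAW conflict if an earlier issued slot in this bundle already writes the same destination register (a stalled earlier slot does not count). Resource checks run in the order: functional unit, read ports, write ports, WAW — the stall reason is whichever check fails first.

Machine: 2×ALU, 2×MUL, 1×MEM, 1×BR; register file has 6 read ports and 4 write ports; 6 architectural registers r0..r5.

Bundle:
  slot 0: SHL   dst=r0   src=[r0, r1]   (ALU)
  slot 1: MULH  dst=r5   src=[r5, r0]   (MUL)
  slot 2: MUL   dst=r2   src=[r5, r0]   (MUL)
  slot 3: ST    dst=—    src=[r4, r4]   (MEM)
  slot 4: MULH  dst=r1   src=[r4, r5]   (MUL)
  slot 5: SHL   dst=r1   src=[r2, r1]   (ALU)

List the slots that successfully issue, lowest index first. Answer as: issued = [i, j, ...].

issued = [0, 1, 2]

#0 ALU src=r0,r1 dispatched  <A:1 Mu:2 Ld:1 B:1 rd:4 wr:3>
#1 MUL src=r5,r0 dispatched  <A:1 Mu:1 Ld:1 B:1 rd:2 wr:2>
#2 MUL src=r5,r0 dispatched  <A:1 Mu:0 Ld:1 B:1 rd:0 wr:1>
#3 MEM src=r4,r4 held:RD_PORT  <A:1 Mu:0 Ld:1 B:1 rd:0 wr:1>
#4 MUL src=r4,r5 held:FU  <A:1 Mu:0 Ld:1 B:1 rd:0 wr:1>
#5 ALU src=r2,r1 held:RD_PORT  <A:1 Mu:0 Ld:1 B:1 rd:0 wr:1>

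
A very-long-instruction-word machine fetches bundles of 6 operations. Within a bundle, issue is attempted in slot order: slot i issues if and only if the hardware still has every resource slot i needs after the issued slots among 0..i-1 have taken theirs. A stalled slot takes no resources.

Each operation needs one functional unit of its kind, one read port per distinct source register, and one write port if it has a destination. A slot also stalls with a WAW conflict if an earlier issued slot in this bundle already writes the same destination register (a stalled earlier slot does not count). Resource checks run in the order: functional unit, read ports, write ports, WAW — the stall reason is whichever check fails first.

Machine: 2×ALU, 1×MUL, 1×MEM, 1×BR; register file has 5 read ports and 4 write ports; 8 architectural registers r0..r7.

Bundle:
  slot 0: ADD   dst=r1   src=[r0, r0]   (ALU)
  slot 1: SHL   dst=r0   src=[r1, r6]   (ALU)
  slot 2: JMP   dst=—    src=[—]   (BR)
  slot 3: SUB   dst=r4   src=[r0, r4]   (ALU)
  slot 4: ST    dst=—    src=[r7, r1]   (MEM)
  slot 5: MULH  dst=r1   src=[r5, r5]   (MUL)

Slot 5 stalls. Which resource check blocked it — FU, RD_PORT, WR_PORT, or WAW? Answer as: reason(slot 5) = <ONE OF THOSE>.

reason(slot 5) = RD_PORT

#0 ALU src=r0,r0 dispatched  <A:1 Mu:1 Ld:1 B:1 rd:4 wr:3>
#1 ALU src=r1,r6 dispatched  <A:0 Mu:1 Ld:1 B:1 rd:2 wr:2>
#2 BR src=- dispatched  <A:0 Mu:1 Ld:1 B:0 rd:2 wr:2>
#3 ALU src=r0,r4 held:FU  <A:0 Mu:1 Ld:1 B:0 rd:2 wr:2>
#4 MEM src=r7,r1 dispatched  <A:0 Mu:1 Ld:0 B:0 rd:0 wr:2>
#5 MUL src=r5,r5 held:RD_PORT  <A:0 Mu:1 Ld:0 B:0 rd:0 wr:2>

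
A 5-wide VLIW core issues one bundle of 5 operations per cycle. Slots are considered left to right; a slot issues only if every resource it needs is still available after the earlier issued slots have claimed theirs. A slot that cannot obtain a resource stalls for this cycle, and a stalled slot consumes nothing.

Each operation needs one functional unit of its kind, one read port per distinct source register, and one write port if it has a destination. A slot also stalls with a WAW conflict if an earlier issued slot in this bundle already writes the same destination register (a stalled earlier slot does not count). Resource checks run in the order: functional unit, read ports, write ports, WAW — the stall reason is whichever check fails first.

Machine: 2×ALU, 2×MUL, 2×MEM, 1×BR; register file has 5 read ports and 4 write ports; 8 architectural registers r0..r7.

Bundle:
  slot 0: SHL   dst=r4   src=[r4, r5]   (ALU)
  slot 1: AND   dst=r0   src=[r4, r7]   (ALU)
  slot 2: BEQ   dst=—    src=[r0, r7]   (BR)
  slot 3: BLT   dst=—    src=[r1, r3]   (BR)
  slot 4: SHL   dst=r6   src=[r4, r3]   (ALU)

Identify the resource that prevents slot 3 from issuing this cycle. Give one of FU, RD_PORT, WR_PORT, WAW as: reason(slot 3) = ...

(0) want 1×ALU +2rd +1wr — yes → AL1|MU2|ME2|BR1|rd3|wr3
(1) want 1×ALU +2rd +1wr — yes → AL0|MU2|ME2|BR1|rd1|wr2
(2) want 1×BR +2rd +0wr — RD_PORT → AL0|MU2|ME2|BR1|rd1|wr2
(3) want 1×BR +2rd +0wr — RD_PORT → AL0|MU2|ME2|BR1|rd1|wr2
(4) want 1×ALU +2rd +1wr — FU → AL0|MU2|ME2|BR1|rd1|wr2

reason(slot 3) = RD_PORT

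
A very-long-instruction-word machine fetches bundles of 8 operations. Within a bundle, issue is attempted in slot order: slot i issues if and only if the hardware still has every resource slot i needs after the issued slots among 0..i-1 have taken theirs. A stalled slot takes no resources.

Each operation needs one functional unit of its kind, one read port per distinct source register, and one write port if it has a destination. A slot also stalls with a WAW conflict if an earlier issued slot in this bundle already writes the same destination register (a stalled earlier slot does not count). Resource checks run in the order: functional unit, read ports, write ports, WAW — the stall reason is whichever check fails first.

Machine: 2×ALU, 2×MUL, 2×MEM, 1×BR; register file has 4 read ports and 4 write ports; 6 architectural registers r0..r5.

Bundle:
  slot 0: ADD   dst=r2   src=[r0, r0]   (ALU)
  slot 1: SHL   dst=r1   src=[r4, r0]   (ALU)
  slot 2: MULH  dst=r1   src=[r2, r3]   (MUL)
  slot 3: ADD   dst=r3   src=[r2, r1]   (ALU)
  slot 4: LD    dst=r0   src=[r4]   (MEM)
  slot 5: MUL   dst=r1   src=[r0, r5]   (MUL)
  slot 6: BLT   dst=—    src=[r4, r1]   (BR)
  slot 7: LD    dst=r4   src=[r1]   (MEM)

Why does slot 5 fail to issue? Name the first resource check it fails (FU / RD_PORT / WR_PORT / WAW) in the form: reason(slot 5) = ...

reason(slot 5) = RD_PORT

slot 0 (ALU): ISSUE — free A1,Mu2,Ld2,B1 rp3 wp3
slot 1 (ALU): ISSUE — free A0,Mu2,Ld2,B1 rp1 wp2
slot 2 (MUL): stall RD_PORT — free A0,Mu2,Ld2,B1 rp1 wp2
slot 3 (ALU): stall FU — free A0,Mu2,Ld2,B1 rp1 wp2
slot 4 (MEM): ISSUE — free A0,Mu2,Ld1,B1 rp0 wp1
slot 5 (MUL): stall RD_PORT — free A0,Mu2,Ld1,B1 rp0 wp1
slot 6 (BR): stall RD_PORT — free A0,Mu2,Ld1,B1 rp0 wp1
slot 7 (MEM): stall RD_PORT — free A0,Mu2,Ld1,B1 rp0 wp1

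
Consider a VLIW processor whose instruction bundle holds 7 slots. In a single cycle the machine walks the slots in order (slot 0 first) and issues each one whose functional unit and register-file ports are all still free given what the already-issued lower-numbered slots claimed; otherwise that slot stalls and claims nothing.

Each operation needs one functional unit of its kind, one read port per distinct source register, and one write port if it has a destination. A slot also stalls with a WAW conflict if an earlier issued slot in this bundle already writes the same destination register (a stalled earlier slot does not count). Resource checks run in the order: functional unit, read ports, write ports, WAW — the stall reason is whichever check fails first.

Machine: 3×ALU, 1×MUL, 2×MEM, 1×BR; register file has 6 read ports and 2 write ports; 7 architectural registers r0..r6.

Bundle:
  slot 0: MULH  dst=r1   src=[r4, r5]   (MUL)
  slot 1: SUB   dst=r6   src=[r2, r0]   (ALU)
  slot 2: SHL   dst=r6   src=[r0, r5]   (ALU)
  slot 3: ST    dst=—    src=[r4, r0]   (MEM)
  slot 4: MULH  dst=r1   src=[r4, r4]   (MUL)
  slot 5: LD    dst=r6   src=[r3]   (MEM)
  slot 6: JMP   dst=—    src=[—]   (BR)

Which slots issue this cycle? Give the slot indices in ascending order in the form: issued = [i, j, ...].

issued = [0, 1, 3, 6]

[0] MUL needs rd=2 wr=1: ok; after: ALU=3 MUL=0 MEM=2 BR=1, R=4, W=1
[1] ALU needs rd=2 wr=1: ok; after: ALU=2 MUL=0 MEM=2 BR=1, R=2, W=0
[2] ALU needs rd=2 wr=1: WR_PORT; after: ALU=2 MUL=0 MEM=2 BR=1, R=2, W=0
[3] MEM needs rd=2 wr=0: ok; after: ALU=2 MUL=0 MEM=1 BR=1, R=0, W=0
[4] MUL needs rd=1 wr=1: FU; after: ALU=2 MUL=0 MEM=1 BR=1, R=0, W=0
[5] MEM needs rd=1 wr=1: RD_PORT; after: ALU=2 MUL=0 MEM=1 BR=1, R=0, W=0
[6] BR needs rd=0 wr=0: ok; after: ALU=2 MUL=0 MEM=1 BR=0, R=0, W=0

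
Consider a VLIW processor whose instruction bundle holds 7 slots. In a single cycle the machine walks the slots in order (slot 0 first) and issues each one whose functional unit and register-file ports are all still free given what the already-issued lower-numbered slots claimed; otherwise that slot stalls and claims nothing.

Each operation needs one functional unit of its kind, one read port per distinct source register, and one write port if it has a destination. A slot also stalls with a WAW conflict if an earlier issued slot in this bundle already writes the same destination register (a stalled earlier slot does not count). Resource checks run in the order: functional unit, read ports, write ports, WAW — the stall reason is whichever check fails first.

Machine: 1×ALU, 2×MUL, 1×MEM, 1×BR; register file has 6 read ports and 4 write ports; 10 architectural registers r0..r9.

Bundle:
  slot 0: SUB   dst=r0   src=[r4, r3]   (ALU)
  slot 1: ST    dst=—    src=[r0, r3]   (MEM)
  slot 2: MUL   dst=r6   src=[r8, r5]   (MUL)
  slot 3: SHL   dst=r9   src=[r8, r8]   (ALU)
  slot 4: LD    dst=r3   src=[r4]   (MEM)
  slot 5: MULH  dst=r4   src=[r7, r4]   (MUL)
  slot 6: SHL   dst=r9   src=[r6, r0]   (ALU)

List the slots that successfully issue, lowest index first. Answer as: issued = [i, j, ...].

issued = [0, 1, 2]

  0. ALU→r0 ⇒ go  {0A/2Mu/1Ld/1B | 4r 3w}
  1. MEM ⇒ go  {0A/2Mu/0Ld/1B | 2r 3w}
  2. MUL→r6 ⇒ go  {0A/1Mu/0Ld/1B | 0r 2w}
  3. ALU→r9 ⇒ no(FU)  {0A/1Mu/0Ld/1B | 0r 2w}
  4. MEM→r3 ⇒ no(FU)  {0A/1Mu/0Ld/1B | 0r 2w}
  5. MUL→r4 ⇒ no(RD_PORT)  {0A/1Mu/0Ld/1B | 0r 2w}
  6. ALU→r9 ⇒ no(FU)  {0A/1Mu/0Ld/1B | 0r 2w}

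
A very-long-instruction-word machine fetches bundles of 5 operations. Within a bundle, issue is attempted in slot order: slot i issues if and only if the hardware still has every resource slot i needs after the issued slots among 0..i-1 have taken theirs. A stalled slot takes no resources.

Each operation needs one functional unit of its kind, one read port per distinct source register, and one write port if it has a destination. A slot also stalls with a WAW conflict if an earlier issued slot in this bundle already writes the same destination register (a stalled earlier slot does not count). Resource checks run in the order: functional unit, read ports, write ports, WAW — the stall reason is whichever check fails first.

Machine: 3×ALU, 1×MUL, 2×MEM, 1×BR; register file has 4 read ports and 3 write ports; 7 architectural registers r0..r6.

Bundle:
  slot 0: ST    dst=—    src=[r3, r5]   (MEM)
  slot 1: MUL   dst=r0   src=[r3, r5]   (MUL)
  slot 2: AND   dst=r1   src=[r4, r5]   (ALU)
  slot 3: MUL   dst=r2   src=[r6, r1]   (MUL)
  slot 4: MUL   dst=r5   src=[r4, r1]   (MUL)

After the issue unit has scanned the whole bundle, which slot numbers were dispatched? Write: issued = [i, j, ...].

#0 MEM src=r3,r5 dispatched  <A:3 Mu:1 Ld:1 B:1 rd:2 wr:3>
#1 MUL src=r3,r5 dispatched  <A:3 Mu:0 Ld:1 B:1 rd:0 wr:2>
#2 ALU src=r4,r5 held:RD_PORT  <A:3 Mu:0 Ld:1 B:1 rd:0 wr:2>
#3 MUL src=r6,r1 held:FU  <A:3 Mu:0 Ld:1 B:1 rd:0 wr:2>
#4 MUL src=r4,r1 held:FU  <A:3 Mu:0 Ld:1 B:1 rd:0 wr:2>

issued = [0, 1]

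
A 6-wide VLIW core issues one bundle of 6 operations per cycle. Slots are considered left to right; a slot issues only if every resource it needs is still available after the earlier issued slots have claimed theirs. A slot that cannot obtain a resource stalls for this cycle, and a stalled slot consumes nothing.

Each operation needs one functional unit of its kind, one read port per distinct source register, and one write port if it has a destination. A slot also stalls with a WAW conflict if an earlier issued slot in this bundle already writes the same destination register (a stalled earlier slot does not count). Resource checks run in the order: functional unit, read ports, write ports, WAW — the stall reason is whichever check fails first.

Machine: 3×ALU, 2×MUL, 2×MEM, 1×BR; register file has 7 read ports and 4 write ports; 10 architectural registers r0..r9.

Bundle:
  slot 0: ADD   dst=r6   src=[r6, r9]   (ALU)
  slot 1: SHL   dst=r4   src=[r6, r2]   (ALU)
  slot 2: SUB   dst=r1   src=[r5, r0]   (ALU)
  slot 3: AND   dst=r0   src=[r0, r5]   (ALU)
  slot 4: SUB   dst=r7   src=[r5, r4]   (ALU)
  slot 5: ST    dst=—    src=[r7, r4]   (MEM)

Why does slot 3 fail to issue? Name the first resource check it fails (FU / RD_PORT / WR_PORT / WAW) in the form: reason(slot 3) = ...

  0. ALU→r6 ⇒ go  {2A/2Mu/2Ld/1B | 5r 3w}
  1. ALU→r4 ⇒ go  {1A/2Mu/2Ld/1B | 3r 2w}
  2. ALU→r1 ⇒ go  {0A/2Mu/2Ld/1B | 1r 1w}
  3. ALU→r0 ⇒ no(FU)  {0A/2Mu/2Ld/1B | 1r 1w}
  4. ALU→r7 ⇒ no(FU)  {0A/2Mu/2Ld/1B | 1r 1w}
  5. MEM ⇒ no(RD_PORT)  {0A/2Mu/2Ld/1B | 1r 1w}

reason(slot 3) = FU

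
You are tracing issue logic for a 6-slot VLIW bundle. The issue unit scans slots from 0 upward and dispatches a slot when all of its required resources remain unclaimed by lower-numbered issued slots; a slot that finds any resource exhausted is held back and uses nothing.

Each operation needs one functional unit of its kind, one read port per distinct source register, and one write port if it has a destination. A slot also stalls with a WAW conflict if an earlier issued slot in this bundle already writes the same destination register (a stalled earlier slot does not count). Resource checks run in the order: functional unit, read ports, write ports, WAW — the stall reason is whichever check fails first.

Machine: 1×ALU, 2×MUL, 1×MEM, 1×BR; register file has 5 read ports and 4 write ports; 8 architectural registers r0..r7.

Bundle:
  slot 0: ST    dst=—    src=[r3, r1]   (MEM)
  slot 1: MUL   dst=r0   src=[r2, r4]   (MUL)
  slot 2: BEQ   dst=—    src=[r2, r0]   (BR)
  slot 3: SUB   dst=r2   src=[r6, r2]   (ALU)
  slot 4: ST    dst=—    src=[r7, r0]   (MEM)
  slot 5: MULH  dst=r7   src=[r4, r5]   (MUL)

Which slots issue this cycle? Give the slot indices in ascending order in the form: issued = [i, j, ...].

#0 MEM src=r3,r1 dispatched  <A:1 Mu:2 Ld:0 B:1 rd:3 wr:4>
#1 MUL src=r2,r4 dispatched  <A:1 Mu:1 Ld:0 B:1 rd:1 wr:3>
#2 BR src=r2,r0 held:RD_PORT  <A:1 Mu:1 Ld:0 B:1 rd:1 wr:3>
#3 ALU src=r6,r2 held:RD_PORT  <A:1 Mu:1 Ld:0 B:1 rd:1 wr:3>
#4 MEM src=r7,r0 held:FU  <A:1 Mu:1 Ld:0 B:1 rd:1 wr:3>
#5 MUL src=r4,r5 held:RD_PORT  <A:1 Mu:1 Ld:0 B:1 rd:1 wr:3>

issued = [0, 1]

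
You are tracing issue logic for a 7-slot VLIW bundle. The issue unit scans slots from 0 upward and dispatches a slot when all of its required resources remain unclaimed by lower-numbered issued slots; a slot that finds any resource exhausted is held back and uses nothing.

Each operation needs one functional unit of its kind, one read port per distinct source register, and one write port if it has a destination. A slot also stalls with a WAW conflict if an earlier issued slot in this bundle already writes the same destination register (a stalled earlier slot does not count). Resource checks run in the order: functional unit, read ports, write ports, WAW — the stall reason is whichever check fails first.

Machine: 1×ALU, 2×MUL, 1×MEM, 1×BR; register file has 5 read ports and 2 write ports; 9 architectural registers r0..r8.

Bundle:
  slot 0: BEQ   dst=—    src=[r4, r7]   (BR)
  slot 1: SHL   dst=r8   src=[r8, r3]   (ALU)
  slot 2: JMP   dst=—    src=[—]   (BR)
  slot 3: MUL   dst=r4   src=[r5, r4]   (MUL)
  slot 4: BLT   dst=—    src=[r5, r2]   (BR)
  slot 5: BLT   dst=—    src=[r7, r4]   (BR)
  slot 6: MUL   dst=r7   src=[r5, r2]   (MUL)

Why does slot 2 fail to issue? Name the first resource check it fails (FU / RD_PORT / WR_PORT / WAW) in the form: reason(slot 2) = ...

#0 BR src=r4,r7 dispatched  <A:1 Mu:2 Ld:1 B:0 rd:3 wr:2>
#1 ALU src=r8,r3 dispatched  <A:0 Mu:2 Ld:1 B:0 rd:1 wr:1>
#2 BR src=- held:FU  <A:0 Mu:2 Ld:1 B:0 rd:1 wr:1>
#3 MUL src=r5,r4 held:RD_PORT  <A:0 Mu:2 Ld:1 B:0 rd:1 wr:1>
#4 BR src=r5,r2 held:FU  <A:0 Mu:2 Ld:1 B:0 rd:1 wr:1>
#5 BR src=r7,r4 held:FU  <A:0 Mu:2 Ld:1 B:0 rd:1 wr:1>
#6 MUL src=r5,r2 held:RD_PORT  <A:0 Mu:2 Ld:1 B:0 rd:1 wr:1>

reason(slot 2) = FU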